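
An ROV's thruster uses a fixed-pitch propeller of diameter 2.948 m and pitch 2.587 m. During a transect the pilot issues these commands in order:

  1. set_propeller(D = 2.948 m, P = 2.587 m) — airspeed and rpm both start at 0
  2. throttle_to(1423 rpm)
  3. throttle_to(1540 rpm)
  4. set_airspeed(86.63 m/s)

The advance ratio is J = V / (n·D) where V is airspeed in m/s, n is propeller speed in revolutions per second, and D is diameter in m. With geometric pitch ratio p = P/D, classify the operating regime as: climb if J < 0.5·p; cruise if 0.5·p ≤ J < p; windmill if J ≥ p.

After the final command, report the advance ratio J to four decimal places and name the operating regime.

set_propeller: D = 2.948 m, P = 2.587 m (p = P/D = 0.877544); state ← (V=0, rpm=0)
throttle_to(1423): rpm ← 1423
throttle_to(1540): rpm ← 1540
set_airspeed(86.63): V ← 86.63 m/s
final state: V = 86.63 m/s, rpm = 1540 → n = rpm/60 = 25.666667 rev/s
J = V / (n·D) = 86.63 / (25.666667 × 2.948) = 1.144910
regime bands: climb J<0.4388 | cruise [0.4388, 0.8775) | windmill J≥0.8775
J = 1.1449 → windmill

J = 1.1449, regime = windmill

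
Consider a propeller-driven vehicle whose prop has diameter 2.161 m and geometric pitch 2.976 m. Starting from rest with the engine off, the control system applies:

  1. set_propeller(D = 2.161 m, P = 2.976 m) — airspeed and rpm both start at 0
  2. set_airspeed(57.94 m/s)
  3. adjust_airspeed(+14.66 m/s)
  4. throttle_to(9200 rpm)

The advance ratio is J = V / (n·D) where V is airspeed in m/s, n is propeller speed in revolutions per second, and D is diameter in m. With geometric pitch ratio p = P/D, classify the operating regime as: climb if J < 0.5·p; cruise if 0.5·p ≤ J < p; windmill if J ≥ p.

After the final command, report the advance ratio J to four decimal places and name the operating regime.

J = 0.2191, regime = climb

set_propeller: D = 2.161 m, P = 2.976 m (p = P/D = 1.377140); state ← (V=0, rpm=0)
set_airspeed(57.94): V ← 57.94 m/s
adjust_airspeed(+14.66): V ← 57.94 +14.66 = 72.6 m/s
throttle_to(9200): rpm ← 9200
final state: V = 72.6 m/s, rpm = 9200 → n = rpm/60 = 153.333333 rev/s
J = V / (n·D) = 72.6 / (153.333333 × 2.161) = 0.219101
regime bands: climb J<0.6886 | cruise [0.6886, 1.3771) | windmill J≥1.3771
J = 0.2191 → climb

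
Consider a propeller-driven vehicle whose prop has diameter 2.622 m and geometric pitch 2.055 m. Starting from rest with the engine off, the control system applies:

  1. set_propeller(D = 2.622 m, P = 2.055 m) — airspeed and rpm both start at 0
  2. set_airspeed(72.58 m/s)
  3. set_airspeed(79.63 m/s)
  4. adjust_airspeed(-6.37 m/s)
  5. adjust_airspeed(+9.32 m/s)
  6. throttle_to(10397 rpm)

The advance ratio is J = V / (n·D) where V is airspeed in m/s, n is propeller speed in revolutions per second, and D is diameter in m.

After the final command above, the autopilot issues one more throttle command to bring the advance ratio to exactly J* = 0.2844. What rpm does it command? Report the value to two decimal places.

set_propeller: D = 2.622 m, P = 2.055 m (p = P/D = 0.783753); state ← (V=0, rpm=0)
set_airspeed(72.58): V ← 72.58 m/s
set_airspeed(79.63): V ← 79.63 m/s
adjust_airspeed(-6.37): V ← 79.63 -6.37 = 73.26 m/s
adjust_airspeed(+9.32): V ← 73.26 +9.32 = 82.58 m/s
throttle_to(10397): rpm ← 10397
final state: V = 82.58 m/s, rpm = 10397 → n = rpm/60 = 173.283333 rev/s
target J* = 0.2844; solve J* = V/(n·D) for n: n = V/(J*·D) = 82.58/(0.2844 × 2.622) = 110.742060 rev/s
rpm = 60·n = 6644.523619

rpm = 6644.52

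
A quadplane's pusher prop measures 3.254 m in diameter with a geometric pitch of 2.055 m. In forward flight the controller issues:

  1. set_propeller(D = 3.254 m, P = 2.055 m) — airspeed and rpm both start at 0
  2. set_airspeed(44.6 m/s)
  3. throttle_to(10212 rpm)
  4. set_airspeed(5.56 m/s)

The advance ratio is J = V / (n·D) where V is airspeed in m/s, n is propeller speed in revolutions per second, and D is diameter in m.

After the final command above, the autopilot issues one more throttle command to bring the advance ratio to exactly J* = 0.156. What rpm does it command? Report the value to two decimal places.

set_propeller: D = 3.254 m, P = 2.055 m (p = P/D = 0.631530); state ← (V=0, rpm=0)
set_airspeed(44.6): V ← 44.6 m/s
throttle_to(10212): rpm ← 10212
set_airspeed(5.56): V ← 5.56 m/s
final state: V = 5.56 m/s, rpm = 10212 → n = rpm/60 = 170.200000 rev/s
target J* = 0.156; solve J* = V/(n·D) for n: n = V/(J*·D) = 5.56/(0.156 × 3.254) = 10.952989 rev/s
rpm = 60·n = 657.179330

rpm = 657.18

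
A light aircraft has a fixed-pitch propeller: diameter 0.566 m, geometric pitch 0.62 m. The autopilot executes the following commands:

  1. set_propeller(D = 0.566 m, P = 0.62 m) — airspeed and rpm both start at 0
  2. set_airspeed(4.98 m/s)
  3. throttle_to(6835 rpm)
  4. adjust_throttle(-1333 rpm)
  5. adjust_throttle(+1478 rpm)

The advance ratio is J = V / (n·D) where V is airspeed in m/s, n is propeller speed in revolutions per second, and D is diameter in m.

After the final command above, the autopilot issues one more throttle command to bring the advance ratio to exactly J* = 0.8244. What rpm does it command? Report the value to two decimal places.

rpm = 640.36

set_propeller: D = 0.566 m, P = 0.62 m (p = P/D = 1.095406); state ← (V=0, rpm=0)
set_airspeed(4.98): V ← 4.98 m/s
throttle_to(6835): rpm ← 6835
adjust_throttle(-1333): rpm ← 6835 -1333 = 5502
adjust_throttle(+1478): rpm ← 5502 +1478 = 6980
final state: V = 4.98 m/s, rpm = 6980 → n = rpm/60 = 116.333333 rev/s
target J* = 0.8244; solve J* = V/(n·D) for n: n = V/(J*·D) = 4.98/(0.8244 × 0.566) = 10.672715 rev/s
rpm = 60·n = 640.362924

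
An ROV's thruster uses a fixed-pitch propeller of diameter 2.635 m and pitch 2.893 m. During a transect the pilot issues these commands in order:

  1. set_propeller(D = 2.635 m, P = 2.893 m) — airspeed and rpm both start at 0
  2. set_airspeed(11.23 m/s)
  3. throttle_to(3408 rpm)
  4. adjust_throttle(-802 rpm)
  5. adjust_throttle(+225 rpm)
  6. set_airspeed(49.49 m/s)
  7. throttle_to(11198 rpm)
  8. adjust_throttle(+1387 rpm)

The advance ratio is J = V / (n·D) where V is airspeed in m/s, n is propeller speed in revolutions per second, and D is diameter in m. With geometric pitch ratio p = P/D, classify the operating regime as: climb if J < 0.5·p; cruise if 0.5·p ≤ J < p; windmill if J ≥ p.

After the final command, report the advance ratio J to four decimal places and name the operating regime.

set_propeller: D = 2.635 m, P = 2.893 m (p = P/D = 1.097913); state ← (V=0, rpm=0)
set_airspeed(11.23): V ← 11.23 m/s
throttle_to(3408): rpm ← 3408
adjust_throttle(-802): rpm ← 3408 -802 = 2606
adjust_throttle(+225): rpm ← 2606 +225 = 2831
set_airspeed(49.49): V ← 49.49 m/s
throttle_to(11198): rpm ← 11198
adjust_throttle(+1387): rpm ← 11198 +1387 = 12585
final state: V = 49.49 m/s, rpm = 12585 → n = rpm/60 = 209.750000 rev/s
J = V / (n·D) = 49.49 / (209.750000 × 2.635) = 0.089544
regime bands: climb J<0.5490 | cruise [0.5490, 1.0979) | windmill J≥1.0979
J = 0.0895 → climb

J = 0.0895, regime = climb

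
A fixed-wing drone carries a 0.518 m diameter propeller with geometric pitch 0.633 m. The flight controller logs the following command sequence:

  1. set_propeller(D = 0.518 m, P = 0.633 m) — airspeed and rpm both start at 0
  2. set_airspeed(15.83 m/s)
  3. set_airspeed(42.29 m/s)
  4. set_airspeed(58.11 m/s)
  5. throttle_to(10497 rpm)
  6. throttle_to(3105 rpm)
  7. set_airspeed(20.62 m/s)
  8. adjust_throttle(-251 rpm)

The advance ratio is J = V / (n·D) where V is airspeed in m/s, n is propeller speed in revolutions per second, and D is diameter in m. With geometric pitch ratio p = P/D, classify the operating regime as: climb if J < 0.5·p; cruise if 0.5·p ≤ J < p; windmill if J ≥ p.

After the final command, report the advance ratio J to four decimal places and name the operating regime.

J = 0.8369, regime = cruise

set_propeller: D = 0.518 m, P = 0.633 m (p = P/D = 1.222008); state ← (V=0, rpm=0)
set_airspeed(15.83): V ← 15.83 m/s
set_airspeed(42.29): V ← 42.29 m/s
set_airspeed(58.11): V ← 58.11 m/s
throttle_to(10497): rpm ← 10497
throttle_to(3105): rpm ← 3105
set_airspeed(20.62): V ← 20.62 m/s
adjust_throttle(-251): rpm ← 3105 -251 = 2854
final state: V = 20.62 m/s, rpm = 2854 → n = rpm/60 = 47.566667 rev/s
J = V / (n·D) = 20.62 / (47.566667 × 0.518) = 0.836866
regime bands: climb J<0.6110 | cruise [0.6110, 1.2220) | windmill J≥1.2220
J = 0.8369 → cruise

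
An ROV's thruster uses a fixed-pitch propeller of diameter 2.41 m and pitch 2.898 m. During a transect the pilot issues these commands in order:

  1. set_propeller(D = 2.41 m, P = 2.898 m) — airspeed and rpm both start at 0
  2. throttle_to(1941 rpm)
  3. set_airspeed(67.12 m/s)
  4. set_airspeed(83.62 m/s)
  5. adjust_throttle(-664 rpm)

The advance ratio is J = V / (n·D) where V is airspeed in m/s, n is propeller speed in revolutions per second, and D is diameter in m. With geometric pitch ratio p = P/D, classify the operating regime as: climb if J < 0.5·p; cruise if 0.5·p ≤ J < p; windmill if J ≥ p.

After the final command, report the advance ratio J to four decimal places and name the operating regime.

J = 1.6302, regime = windmill

set_propeller: D = 2.41 m, P = 2.898 m (p = P/D = 1.202490); state ← (V=0, rpm=0)
throttle_to(1941): rpm ← 1941
set_airspeed(67.12): V ← 67.12 m/s
set_airspeed(83.62): V ← 83.62 m/s
adjust_throttle(-664): rpm ← 1941 -664 = 1277
final state: V = 83.62 m/s, rpm = 1277 → n = rpm/60 = 21.283333 rev/s
J = V / (n·D) = 83.62 / (21.283333 × 2.41) = 1.630247
regime bands: climb J<0.6012 | cruise [0.6012, 1.2025) | windmill J≥1.2025
J = 1.6302 → windmill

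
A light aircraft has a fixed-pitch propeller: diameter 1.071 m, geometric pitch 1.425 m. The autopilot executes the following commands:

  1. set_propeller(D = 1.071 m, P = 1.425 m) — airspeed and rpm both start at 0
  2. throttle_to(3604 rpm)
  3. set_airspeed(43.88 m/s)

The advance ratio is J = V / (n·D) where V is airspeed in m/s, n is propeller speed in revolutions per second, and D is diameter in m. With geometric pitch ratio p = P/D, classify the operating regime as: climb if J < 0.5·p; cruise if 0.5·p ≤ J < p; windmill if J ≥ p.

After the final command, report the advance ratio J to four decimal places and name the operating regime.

J = 0.6821, regime = cruise

set_propeller: D = 1.071 m, P = 1.425 m (p = P/D = 1.330532); state ← (V=0, rpm=0)
throttle_to(3604): rpm ← 3604
set_airspeed(43.88): V ← 43.88 m/s
final state: V = 43.88 m/s, rpm = 3604 → n = rpm/60 = 60.066667 rev/s
J = V / (n·D) = 43.88 / (60.066667 × 1.071) = 0.682093
regime bands: climb J<0.6653 | cruise [0.6653, 1.3305) | windmill J≥1.3305
J = 0.6821 → cruise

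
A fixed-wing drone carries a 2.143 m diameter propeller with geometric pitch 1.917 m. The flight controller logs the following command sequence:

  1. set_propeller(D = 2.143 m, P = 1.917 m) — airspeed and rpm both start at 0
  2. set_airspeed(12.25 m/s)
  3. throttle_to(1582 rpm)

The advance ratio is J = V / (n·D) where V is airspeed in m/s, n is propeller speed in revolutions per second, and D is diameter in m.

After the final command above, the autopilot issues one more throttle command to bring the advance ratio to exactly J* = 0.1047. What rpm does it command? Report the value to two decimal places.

set_propeller: D = 2.143 m, P = 1.917 m (p = P/D = 0.894540); state ← (V=0, rpm=0)
set_airspeed(12.25): V ← 12.25 m/s
throttle_to(1582): rpm ← 1582
final state: V = 12.25 m/s, rpm = 1582 → n = rpm/60 = 26.366667 rev/s
target J* = 0.1047; solve J* = V/(n·D) for n: n = V/(J*·D) = 12.25/(0.1047 × 2.143) = 54.596806 rev/s
rpm = 60·n = 3275.808356

rpm = 3275.81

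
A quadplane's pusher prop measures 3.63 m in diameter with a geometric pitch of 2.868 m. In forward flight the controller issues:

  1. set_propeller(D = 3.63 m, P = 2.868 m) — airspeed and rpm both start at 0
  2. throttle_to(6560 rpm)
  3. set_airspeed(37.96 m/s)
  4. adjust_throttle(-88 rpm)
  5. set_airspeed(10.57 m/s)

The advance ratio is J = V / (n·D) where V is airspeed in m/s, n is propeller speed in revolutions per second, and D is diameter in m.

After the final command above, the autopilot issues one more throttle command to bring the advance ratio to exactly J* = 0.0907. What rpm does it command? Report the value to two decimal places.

set_propeller: D = 3.63 m, P = 2.868 m (p = P/D = 0.790083); state ← (V=0, rpm=0)
throttle_to(6560): rpm ← 6560
set_airspeed(37.96): V ← 37.96 m/s
adjust_throttle(-88): rpm ← 6560 -88 = 6472
set_airspeed(10.57): V ← 10.57 m/s
final state: V = 10.57 m/s, rpm = 6472 → n = rpm/60 = 107.866667 rev/s
target J* = 0.0907; solve J* = V/(n·D) for n: n = V/(J*·D) = 10.57/(0.0907 × 3.63) = 32.104143 rev/s
rpm = 60·n = 1926.248553

rpm = 1926.25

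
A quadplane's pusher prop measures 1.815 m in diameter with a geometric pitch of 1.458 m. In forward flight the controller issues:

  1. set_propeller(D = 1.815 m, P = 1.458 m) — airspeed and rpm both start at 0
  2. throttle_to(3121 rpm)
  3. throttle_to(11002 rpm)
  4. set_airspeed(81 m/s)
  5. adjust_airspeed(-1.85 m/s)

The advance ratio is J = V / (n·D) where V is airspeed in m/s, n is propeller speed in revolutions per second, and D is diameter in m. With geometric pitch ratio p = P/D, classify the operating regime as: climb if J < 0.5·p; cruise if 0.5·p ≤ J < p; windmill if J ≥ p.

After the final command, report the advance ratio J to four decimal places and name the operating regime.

J = 0.2378, regime = climb

set_propeller: D = 1.815 m, P = 1.458 m (p = P/D = 0.803306); state ← (V=0, rpm=0)
throttle_to(3121): rpm ← 3121
throttle_to(11002): rpm ← 11002
set_airspeed(81): V ← 81 m/s
adjust_airspeed(-1.85): V ← 81 -1.85 = 79.15 m/s
final state: V = 79.15 m/s, rpm = 11002 → n = rpm/60 = 183.366667 rev/s
J = V / (n·D) = 79.15 / (183.366667 × 1.815) = 0.237823
regime bands: climb J<0.4017 | cruise [0.4017, 0.8033) | windmill J≥0.8033
J = 0.2378 → climb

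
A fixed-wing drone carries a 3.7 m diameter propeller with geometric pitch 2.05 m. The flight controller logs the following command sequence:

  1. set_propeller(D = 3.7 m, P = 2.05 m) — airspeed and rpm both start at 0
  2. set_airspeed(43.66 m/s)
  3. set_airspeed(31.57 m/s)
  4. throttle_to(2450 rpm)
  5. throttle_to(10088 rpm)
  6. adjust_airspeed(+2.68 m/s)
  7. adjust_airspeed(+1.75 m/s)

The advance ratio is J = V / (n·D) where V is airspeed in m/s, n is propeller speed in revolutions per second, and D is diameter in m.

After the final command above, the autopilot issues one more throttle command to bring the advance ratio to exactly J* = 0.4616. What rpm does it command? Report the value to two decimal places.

set_propeller: D = 3.7 m, P = 2.05 m (p = P/D = 0.554054); state ← (V=0, rpm=0)
set_airspeed(43.66): V ← 43.66 m/s
set_airspeed(31.57): V ← 31.57 m/s
throttle_to(2450): rpm ← 2450
throttle_to(10088): rpm ← 10088
adjust_airspeed(+2.68): V ← 31.57 +2.68 = 34.25 m/s
adjust_airspeed(+1.75): V ← 34.25 +1.75 = 36 m/s
final state: V = 36 m/s, rpm = 10088 → n = rpm/60 = 168.133333 rev/s
target J* = 0.4616; solve J* = V/(n·D) for n: n = V/(J*·D) = 36/(0.4616 × 3.7) = 21.078271 rev/s
rpm = 60·n = 1264.696239

rpm = 1264.70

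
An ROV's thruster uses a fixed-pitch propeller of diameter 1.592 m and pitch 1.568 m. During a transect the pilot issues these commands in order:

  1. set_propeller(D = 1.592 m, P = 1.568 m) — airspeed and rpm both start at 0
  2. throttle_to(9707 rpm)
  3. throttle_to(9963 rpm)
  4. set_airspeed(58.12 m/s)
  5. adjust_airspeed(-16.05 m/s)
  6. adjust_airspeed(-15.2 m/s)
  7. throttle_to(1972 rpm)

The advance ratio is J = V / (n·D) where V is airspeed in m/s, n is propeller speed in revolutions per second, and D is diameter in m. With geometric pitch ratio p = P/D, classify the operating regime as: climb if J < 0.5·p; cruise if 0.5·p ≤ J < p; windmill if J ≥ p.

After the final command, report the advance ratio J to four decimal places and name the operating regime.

J = 0.5135, regime = cruise

set_propeller: D = 1.592 m, P = 1.568 m (p = P/D = 0.984925); state ← (V=0, rpm=0)
throttle_to(9707): rpm ← 9707
throttle_to(9963): rpm ← 9963
set_airspeed(58.12): V ← 58.12 m/s
adjust_airspeed(-16.05): V ← 58.12 -16.05 = 42.07 m/s
adjust_airspeed(-15.2): V ← 42.07 -15.2 = 26.87 m/s
throttle_to(1972): rpm ← 1972
final state: V = 26.87 m/s, rpm = 1972 → n = rpm/60 = 32.866667 rev/s
J = V / (n·D) = 26.87 / (32.866667 × 1.592) = 0.513534
regime bands: climb J<0.4925 | cruise [0.4925, 0.9849) | windmill J≥0.9849
J = 0.5135 → cruise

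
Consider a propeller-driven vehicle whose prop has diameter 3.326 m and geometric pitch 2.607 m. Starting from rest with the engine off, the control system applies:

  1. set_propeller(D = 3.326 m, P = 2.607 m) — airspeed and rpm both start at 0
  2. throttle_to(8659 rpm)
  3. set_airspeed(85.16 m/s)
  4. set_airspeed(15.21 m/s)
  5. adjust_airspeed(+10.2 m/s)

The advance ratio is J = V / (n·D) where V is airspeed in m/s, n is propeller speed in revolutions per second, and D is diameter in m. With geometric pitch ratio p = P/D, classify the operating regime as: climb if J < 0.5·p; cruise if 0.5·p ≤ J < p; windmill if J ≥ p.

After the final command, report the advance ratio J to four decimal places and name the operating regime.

set_propeller: D = 3.326 m, P = 2.607 m (p = P/D = 0.783824); state ← (V=0, rpm=0)
throttle_to(8659): rpm ← 8659
set_airspeed(85.16): V ← 85.16 m/s
set_airspeed(15.21): V ← 15.21 m/s
adjust_airspeed(+10.2): V ← 15.21 +10.2 = 25.41 m/s
final state: V = 25.41 m/s, rpm = 8659 → n = rpm/60 = 144.316667 rev/s
J = V / (n·D) = 25.41 / (144.316667 × 3.326) = 0.052938
regime bands: climb J<0.3919 | cruise [0.3919, 0.7838) | windmill J≥0.7838
J = 0.0529 → climb

J = 0.0529, regime = climb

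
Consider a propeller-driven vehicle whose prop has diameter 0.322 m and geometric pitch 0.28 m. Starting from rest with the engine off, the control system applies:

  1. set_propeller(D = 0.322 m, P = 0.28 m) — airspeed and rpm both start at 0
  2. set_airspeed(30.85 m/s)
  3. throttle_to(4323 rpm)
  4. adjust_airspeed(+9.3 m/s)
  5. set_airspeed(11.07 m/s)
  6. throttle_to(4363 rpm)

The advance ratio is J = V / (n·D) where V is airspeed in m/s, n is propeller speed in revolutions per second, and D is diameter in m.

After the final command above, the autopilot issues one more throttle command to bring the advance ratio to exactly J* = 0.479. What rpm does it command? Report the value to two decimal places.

rpm = 4306.33

set_propeller: D = 0.322 m, P = 0.28 m (p = P/D = 0.869565); state ← (V=0, rpm=0)
set_airspeed(30.85): V ← 30.85 m/s
throttle_to(4323): rpm ← 4323
adjust_airspeed(+9.3): V ← 30.85 +9.3 = 40.15 m/s
set_airspeed(11.07): V ← 11.07 m/s
throttle_to(4363): rpm ← 4363
final state: V = 11.07 m/s, rpm = 4363 → n = rpm/60 = 72.716667 rev/s
target J* = 0.479; solve J* = V/(n·D) for n: n = V/(J*·D) = 11.07/(0.479 × 0.322) = 71.772196 rev/s
rpm = 60·n = 4306.331773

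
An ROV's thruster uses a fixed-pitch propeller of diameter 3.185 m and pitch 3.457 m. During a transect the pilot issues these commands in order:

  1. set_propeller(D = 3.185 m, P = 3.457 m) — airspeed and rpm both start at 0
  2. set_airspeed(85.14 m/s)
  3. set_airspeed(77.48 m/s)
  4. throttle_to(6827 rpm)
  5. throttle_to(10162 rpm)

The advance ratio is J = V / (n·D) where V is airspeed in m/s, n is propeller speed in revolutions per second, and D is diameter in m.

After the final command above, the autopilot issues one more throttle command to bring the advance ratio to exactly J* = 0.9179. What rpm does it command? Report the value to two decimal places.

rpm = 1590.14

set_propeller: D = 3.185 m, P = 3.457 m (p = P/D = 1.085400); state ← (V=0, rpm=0)
set_airspeed(85.14): V ← 85.14 m/s
set_airspeed(77.48): V ← 77.48 m/s
throttle_to(6827): rpm ← 6827
throttle_to(10162): rpm ← 10162
final state: V = 77.48 m/s, rpm = 10162 → n = rpm/60 = 169.366667 rev/s
target J* = 0.9179; solve J* = V/(n·D) for n: n = V/(J*·D) = 77.48/(0.9179 × 3.185) = 26.502376 rev/s
rpm = 60·n = 1590.142539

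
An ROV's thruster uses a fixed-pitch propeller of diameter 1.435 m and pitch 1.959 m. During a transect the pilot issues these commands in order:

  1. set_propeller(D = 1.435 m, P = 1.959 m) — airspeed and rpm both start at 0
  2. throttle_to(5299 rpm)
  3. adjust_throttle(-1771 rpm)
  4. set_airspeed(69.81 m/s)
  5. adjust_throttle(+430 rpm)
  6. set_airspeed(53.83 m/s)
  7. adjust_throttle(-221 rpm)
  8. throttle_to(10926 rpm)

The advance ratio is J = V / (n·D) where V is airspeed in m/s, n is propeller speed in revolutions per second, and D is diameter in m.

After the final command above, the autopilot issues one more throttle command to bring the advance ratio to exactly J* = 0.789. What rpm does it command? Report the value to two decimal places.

set_propeller: D = 1.435 m, P = 1.959 m (p = P/D = 1.365157); state ← (V=0, rpm=0)
throttle_to(5299): rpm ← 5299
adjust_throttle(-1771): rpm ← 5299 -1771 = 3528
set_airspeed(69.81): V ← 69.81 m/s
adjust_throttle(+430): rpm ← 3528 +430 = 3958
set_airspeed(53.83): V ← 53.83 m/s
adjust_throttle(-221): rpm ← 3958 -221 = 3737
throttle_to(10926): rpm ← 10926
final state: V = 53.83 m/s, rpm = 10926 → n = rpm/60 = 182.100000 rev/s
target J* = 0.789; solve J* = V/(n·D) for n: n = V/(J*·D) = 53.83/(0.789 × 1.435) = 47.543974 rev/s
rpm = 60·n = 2852.638412

rpm = 2852.64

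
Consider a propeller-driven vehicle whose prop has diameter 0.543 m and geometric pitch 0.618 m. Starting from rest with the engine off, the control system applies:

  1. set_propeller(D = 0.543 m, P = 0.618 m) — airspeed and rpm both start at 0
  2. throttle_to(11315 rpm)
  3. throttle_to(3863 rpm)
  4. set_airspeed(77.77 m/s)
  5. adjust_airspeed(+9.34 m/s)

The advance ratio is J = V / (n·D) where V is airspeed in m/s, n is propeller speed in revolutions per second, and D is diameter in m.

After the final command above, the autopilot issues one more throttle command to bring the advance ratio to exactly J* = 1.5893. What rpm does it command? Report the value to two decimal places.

rpm = 6056.39

set_propeller: D = 0.543 m, P = 0.618 m (p = P/D = 1.138122); state ← (V=0, rpm=0)
throttle_to(11315): rpm ← 11315
throttle_to(3863): rpm ← 3863
set_airspeed(77.77): V ← 77.77 m/s
adjust_airspeed(+9.34): V ← 77.77 +9.34 = 87.11 m/s
final state: V = 87.11 m/s, rpm = 3863 → n = rpm/60 = 64.383333 rev/s
target J* = 1.5893; solve J* = V/(n·D) for n: n = V/(J*·D) = 87.11/(1.5893 × 0.543) = 100.939768 rev/s
rpm = 60·n = 6056.386060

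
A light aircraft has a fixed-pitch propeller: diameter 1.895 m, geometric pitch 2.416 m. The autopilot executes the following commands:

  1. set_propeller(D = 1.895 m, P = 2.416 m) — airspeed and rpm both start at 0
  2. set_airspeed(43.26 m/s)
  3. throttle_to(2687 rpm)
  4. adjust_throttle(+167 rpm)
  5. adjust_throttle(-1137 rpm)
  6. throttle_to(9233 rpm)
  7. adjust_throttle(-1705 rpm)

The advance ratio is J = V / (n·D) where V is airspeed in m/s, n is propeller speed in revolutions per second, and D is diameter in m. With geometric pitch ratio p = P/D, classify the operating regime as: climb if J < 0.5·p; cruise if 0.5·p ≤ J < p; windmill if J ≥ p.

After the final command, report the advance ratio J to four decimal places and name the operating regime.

J = 0.1819, regime = climb

set_propeller: D = 1.895 m, P = 2.416 m (p = P/D = 1.274934); state ← (V=0, rpm=0)
set_airspeed(43.26): V ← 43.26 m/s
throttle_to(2687): rpm ← 2687
adjust_throttle(+167): rpm ← 2687 +167 = 2854
adjust_throttle(-1137): rpm ← 2854 -1137 = 1717
throttle_to(9233): rpm ← 9233
adjust_throttle(-1705): rpm ← 9233 -1705 = 7528
final state: V = 43.26 m/s, rpm = 7528 → n = rpm/60 = 125.466667 rev/s
J = V / (n·D) = 43.26 / (125.466667 × 1.895) = 0.181949
regime bands: climb J<0.6375 | cruise [0.6375, 1.2749) | windmill J≥1.2749
J = 0.1819 → climb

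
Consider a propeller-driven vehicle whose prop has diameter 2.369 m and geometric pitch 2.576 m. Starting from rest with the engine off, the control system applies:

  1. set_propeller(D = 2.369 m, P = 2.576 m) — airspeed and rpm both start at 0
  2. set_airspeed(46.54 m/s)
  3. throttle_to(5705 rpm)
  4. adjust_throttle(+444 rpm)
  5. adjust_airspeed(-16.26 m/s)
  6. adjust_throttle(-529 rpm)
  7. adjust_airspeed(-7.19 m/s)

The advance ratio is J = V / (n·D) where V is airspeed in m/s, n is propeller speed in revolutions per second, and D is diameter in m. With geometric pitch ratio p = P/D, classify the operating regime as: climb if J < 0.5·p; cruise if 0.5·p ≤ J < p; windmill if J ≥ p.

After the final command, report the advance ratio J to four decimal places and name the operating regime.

J = 0.1041, regime = climb

set_propeller: D = 2.369 m, P = 2.576 m (p = P/D = 1.087379); state ← (V=0, rpm=0)
set_airspeed(46.54): V ← 46.54 m/s
throttle_to(5705): rpm ← 5705
adjust_throttle(+444): rpm ← 5705 +444 = 6149
adjust_airspeed(-16.26): V ← 46.54 -16.26 = 30.28 m/s
adjust_throttle(-529): rpm ← 6149 -529 = 5620
adjust_airspeed(-7.19): V ← 30.28 -7.19 = 23.09 m/s
final state: V = 23.09 m/s, rpm = 5620 → n = rpm/60 = 93.666667 rev/s
J = V / (n·D) = 23.09 / (93.666667 × 2.369) = 0.104058
regime bands: climb J<0.5437 | cruise [0.5437, 1.0874) | windmill J≥1.0874
J = 0.1041 → climb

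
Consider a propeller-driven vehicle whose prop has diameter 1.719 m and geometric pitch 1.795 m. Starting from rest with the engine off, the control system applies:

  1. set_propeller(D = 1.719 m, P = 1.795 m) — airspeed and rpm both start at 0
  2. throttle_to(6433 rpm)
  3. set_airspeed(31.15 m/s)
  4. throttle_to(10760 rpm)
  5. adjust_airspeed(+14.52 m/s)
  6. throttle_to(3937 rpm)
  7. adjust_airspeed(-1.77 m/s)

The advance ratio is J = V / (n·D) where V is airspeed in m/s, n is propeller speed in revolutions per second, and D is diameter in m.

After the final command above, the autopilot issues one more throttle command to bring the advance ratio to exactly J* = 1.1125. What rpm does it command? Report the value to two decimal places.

rpm = 1377.34

set_propeller: D = 1.719 m, P = 1.795 m (p = P/D = 1.044212); state ← (V=0, rpm=0)
throttle_to(6433): rpm ← 6433
set_airspeed(31.15): V ← 31.15 m/s
throttle_to(10760): rpm ← 10760
adjust_airspeed(+14.52): V ← 31.15 +14.52 = 45.67 m/s
throttle_to(3937): rpm ← 3937
adjust_airspeed(-1.77): V ← 45.67 -1.77 = 43.9 m/s
final state: V = 43.9 m/s, rpm = 3937 → n = rpm/60 = 65.616667 rev/s
target J* = 1.1125; solve J* = V/(n·D) for n: n = V/(J*·D) = 43.9/(1.1125 × 1.719) = 22.955599 rev/s
rpm = 60·n = 1377.335922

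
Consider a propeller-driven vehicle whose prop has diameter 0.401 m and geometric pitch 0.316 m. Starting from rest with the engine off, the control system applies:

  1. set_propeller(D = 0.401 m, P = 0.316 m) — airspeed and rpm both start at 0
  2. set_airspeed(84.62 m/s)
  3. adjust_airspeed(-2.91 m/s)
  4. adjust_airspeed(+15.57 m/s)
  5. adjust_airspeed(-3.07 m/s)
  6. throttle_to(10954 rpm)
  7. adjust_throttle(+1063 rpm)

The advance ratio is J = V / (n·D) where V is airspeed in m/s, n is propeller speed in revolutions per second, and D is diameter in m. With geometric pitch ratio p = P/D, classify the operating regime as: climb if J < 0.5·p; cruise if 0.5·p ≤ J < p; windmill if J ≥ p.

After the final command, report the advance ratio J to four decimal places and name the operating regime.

J = 1.1730, regime = windmill

set_propeller: D = 0.401 m, P = 0.316 m (p = P/D = 0.788030); state ← (V=0, rpm=0)
set_airspeed(84.62): V ← 84.62 m/s
adjust_airspeed(-2.91): V ← 84.62 -2.91 = 81.71 m/s
adjust_airspeed(+15.57): V ← 81.71 +15.57 = 97.28 m/s
adjust_airspeed(-3.07): V ← 97.28 -3.07 = 94.21 m/s
throttle_to(10954): rpm ← 10954
adjust_throttle(+1063): rpm ← 10954 +1063 = 12017
final state: V = 94.21 m/s, rpm = 12017 → n = rpm/60 = 200.283333 rev/s
J = V / (n·D) = 94.21 / (200.283333 × 0.401) = 1.173026
regime bands: climb J<0.3940 | cruise [0.3940, 0.7880) | windmill J≥0.7880
J = 1.1730 → windmill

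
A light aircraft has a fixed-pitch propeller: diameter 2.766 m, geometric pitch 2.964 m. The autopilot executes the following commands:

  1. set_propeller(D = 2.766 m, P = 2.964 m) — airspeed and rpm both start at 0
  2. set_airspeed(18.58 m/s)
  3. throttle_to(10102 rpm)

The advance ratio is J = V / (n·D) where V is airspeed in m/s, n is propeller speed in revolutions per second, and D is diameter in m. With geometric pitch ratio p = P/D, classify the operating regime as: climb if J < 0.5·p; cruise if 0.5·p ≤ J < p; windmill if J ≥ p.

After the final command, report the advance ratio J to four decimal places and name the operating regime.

set_propeller: D = 2.766 m, P = 2.964 m (p = P/D = 1.071584); state ← (V=0, rpm=0)
set_airspeed(18.58): V ← 18.58 m/s
throttle_to(10102): rpm ← 10102
final state: V = 18.58 m/s, rpm = 10102 → n = rpm/60 = 168.366667 rev/s
J = V / (n·D) = 18.58 / (168.366667 × 2.766) = 0.039897
regime bands: climb J<0.5358 | cruise [0.5358, 1.0716) | windmill J≥1.0716
J = 0.0399 → climb

J = 0.0399, regime = climb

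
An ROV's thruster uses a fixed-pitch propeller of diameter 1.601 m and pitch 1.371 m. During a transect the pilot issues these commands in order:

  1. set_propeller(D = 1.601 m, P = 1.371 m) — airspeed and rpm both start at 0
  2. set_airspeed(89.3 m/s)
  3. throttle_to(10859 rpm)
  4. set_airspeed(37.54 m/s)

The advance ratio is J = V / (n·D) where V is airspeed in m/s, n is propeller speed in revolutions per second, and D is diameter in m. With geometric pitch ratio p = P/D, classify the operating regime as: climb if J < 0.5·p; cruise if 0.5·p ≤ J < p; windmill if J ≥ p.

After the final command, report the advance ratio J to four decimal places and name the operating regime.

J = 0.1296, regime = climb

set_propeller: D = 1.601 m, P = 1.371 m (p = P/D = 0.856340); state ← (V=0, rpm=0)
set_airspeed(89.3): V ← 89.3 m/s
throttle_to(10859): rpm ← 10859
set_airspeed(37.54): V ← 37.54 m/s
final state: V = 37.54 m/s, rpm = 10859 → n = rpm/60 = 180.983333 rev/s
J = V / (n·D) = 37.54 / (180.983333 × 1.601) = 0.129558
regime bands: climb J<0.4282 | cruise [0.4282, 0.8563) | windmill J≥0.8563
J = 0.1296 → climb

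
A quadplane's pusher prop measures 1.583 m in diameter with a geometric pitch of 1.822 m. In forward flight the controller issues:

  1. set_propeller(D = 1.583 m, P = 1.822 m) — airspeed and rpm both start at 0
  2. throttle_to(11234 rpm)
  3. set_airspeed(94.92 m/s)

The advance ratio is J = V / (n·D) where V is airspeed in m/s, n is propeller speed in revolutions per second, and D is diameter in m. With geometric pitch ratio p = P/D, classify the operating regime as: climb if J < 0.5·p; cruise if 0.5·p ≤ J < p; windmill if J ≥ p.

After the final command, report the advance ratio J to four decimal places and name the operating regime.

set_propeller: D = 1.583 m, P = 1.822 m (p = P/D = 1.150979); state ← (V=0, rpm=0)
throttle_to(11234): rpm ← 11234
set_airspeed(94.92): V ← 94.92 m/s
final state: V = 94.92 m/s, rpm = 11234 → n = rpm/60 = 187.233333 rev/s
J = V / (n·D) = 94.92 / (187.233333 × 1.583) = 0.320253
regime bands: climb J<0.5755 | cruise [0.5755, 1.1510) | windmill J≥1.1510
J = 0.3203 → climb

J = 0.3203, regime = climb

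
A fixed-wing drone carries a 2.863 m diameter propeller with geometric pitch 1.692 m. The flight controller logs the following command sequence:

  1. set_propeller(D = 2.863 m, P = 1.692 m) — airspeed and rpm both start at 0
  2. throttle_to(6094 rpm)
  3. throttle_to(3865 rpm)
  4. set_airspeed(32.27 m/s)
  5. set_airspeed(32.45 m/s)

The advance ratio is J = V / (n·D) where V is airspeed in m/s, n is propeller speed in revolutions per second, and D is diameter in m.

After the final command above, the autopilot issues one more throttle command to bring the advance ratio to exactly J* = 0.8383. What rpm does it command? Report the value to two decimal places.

rpm = 811.23

set_propeller: D = 2.863 m, P = 1.692 m (p = P/D = 0.590988); state ← (V=0, rpm=0)
throttle_to(6094): rpm ← 6094
throttle_to(3865): rpm ← 3865
set_airspeed(32.27): V ← 32.27 m/s
set_airspeed(32.45): V ← 32.45 m/s
final state: V = 32.45 m/s, rpm = 3865 → n = rpm/60 = 64.416667 rev/s
target J* = 0.8383; solve J* = V/(n·D) for n: n = V/(J*·D) = 32.45/(0.8383 × 2.863) = 13.520535 rev/s
rpm = 60·n = 811.232119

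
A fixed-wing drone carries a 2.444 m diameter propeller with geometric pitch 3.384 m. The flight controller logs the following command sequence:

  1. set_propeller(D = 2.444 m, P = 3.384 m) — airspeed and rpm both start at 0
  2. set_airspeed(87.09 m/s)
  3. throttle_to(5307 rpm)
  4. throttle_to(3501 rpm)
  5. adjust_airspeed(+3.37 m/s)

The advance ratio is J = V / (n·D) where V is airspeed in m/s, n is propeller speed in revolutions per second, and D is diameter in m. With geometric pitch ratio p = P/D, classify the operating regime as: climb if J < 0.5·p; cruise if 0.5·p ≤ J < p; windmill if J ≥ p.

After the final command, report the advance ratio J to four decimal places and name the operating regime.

set_propeller: D = 2.444 m, P = 3.384 m (p = P/D = 1.384615); state ← (V=0, rpm=0)
set_airspeed(87.09): V ← 87.09 m/s
throttle_to(5307): rpm ← 5307
throttle_to(3501): rpm ← 3501
adjust_airspeed(+3.37): V ← 87.09 +3.37 = 90.46 m/s
final state: V = 90.46 m/s, rpm = 3501 → n = rpm/60 = 58.350000 rev/s
J = V / (n·D) = 90.46 / (58.350000 × 2.444) = 0.634329
regime bands: climb J<0.6923 | cruise [0.6923, 1.3846) | windmill J≥1.3846
J = 0.6343 → climb

J = 0.6343, regime = climb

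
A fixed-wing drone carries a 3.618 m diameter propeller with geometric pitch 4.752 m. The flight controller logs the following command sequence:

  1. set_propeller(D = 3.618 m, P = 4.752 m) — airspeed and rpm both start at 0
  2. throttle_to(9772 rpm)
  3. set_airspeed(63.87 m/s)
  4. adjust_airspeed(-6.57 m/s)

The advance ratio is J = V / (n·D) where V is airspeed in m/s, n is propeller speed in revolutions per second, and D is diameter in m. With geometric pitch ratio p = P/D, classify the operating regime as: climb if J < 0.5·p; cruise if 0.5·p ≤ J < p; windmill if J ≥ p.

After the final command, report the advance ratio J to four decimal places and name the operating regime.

set_propeller: D = 3.618 m, P = 4.752 m (p = P/D = 1.313433); state ← (V=0, rpm=0)
throttle_to(9772): rpm ← 9772
set_airspeed(63.87): V ← 63.87 m/s
adjust_airspeed(-6.57): V ← 63.87 -6.57 = 57.3 m/s
final state: V = 57.3 m/s, rpm = 9772 → n = rpm/60 = 162.866667 rev/s
J = V / (n·D) = 57.3 / (162.866667 × 3.618) = 0.097242
regime bands: climb J<0.6567 | cruise [0.6567, 1.3134) | windmill J≥1.3134
J = 0.0972 → climb

J = 0.0972, regime = climb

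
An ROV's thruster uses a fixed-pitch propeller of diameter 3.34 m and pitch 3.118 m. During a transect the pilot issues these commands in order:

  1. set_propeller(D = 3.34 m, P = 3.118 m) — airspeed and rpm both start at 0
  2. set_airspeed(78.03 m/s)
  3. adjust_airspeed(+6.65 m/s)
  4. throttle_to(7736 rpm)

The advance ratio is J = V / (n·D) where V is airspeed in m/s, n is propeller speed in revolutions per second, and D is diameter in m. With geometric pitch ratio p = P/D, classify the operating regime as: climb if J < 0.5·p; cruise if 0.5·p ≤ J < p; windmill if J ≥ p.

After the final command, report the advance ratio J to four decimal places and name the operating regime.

set_propeller: D = 3.34 m, P = 3.118 m (p = P/D = 0.933533); state ← (V=0, rpm=0)
set_airspeed(78.03): V ← 78.03 m/s
adjust_airspeed(+6.65): V ← 78.03 +6.65 = 84.68 m/s
throttle_to(7736): rpm ← 7736
final state: V = 84.68 m/s, rpm = 7736 → n = rpm/60 = 128.933333 rev/s
J = V / (n·D) = 84.68 / (128.933333 × 3.34) = 0.196639
regime bands: climb J<0.4668 | cruise [0.4668, 0.9335) | windmill J≥0.9335
J = 0.1966 → climb

J = 0.1966, regime = climb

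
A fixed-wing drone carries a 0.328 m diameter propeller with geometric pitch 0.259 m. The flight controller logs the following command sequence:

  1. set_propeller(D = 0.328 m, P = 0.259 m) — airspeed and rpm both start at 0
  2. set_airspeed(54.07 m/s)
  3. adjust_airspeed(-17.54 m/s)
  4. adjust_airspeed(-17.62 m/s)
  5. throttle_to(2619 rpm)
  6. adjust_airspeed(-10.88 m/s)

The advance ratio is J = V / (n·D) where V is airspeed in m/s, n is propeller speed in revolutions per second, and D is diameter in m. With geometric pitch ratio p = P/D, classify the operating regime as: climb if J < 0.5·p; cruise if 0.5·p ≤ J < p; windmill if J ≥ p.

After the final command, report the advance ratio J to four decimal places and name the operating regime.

J = 0.5609, regime = cruise

set_propeller: D = 0.328 m, P = 0.259 m (p = P/D = 0.789634); state ← (V=0, rpm=0)
set_airspeed(54.07): V ← 54.07 m/s
adjust_airspeed(-17.54): V ← 54.07 -17.54 = 36.53 m/s
adjust_airspeed(-17.62): V ← 36.53 -17.62 = 18.91 m/s
throttle_to(2619): rpm ← 2619
adjust_airspeed(-10.88): V ← 18.91 -10.88 = 8.03 m/s
final state: V = 8.03 m/s, rpm = 2619 → n = rpm/60 = 43.650000 rev/s
J = V / (n·D) = 8.03 / (43.650000 × 0.328) = 0.560864
regime bands: climb J<0.3948 | cruise [0.3948, 0.7896) | windmill J≥0.7896
J = 0.5609 → cruise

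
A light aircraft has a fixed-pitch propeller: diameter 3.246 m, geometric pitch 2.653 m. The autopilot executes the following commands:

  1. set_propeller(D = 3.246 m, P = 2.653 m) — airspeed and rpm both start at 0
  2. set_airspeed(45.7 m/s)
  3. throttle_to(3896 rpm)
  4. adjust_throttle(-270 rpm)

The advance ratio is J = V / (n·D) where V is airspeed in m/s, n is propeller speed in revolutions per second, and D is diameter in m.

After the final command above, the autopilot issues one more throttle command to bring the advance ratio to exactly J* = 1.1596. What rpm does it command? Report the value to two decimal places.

set_propeller: D = 3.246 m, P = 2.653 m (p = P/D = 0.817314); state ← (V=0, rpm=0)
set_airspeed(45.7): V ← 45.7 m/s
throttle_to(3896): rpm ← 3896
adjust_throttle(-270): rpm ← 3896 -270 = 3626
final state: V = 45.7 m/s, rpm = 3626 → n = rpm/60 = 60.433333 rev/s
target J* = 1.1596; solve J* = V/(n·D) for n: n = V/(J*·D) = 45.7/(1.1596 × 3.246) = 12.141140 rev/s
rpm = 60·n = 728.468418

rpm = 728.47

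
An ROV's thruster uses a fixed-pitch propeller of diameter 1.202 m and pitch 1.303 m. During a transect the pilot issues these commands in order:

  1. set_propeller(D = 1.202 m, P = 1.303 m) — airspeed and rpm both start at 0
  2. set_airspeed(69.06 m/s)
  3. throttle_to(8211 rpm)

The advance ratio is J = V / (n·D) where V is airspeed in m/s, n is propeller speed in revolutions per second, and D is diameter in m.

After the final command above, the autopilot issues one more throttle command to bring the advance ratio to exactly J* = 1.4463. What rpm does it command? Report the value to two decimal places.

rpm = 2383.50

set_propeller: D = 1.202 m, P = 1.303 m (p = P/D = 1.084027); state ← (V=0, rpm=0)
set_airspeed(69.06): V ← 69.06 m/s
throttle_to(8211): rpm ← 8211
final state: V = 69.06 m/s, rpm = 8211 → n = rpm/60 = 136.850000 rev/s
target J* = 1.4463; solve J* = V/(n·D) for n: n = V/(J*·D) = 69.06/(1.4463 × 1.202) = 39.724983 rev/s
rpm = 60·n = 2383.498981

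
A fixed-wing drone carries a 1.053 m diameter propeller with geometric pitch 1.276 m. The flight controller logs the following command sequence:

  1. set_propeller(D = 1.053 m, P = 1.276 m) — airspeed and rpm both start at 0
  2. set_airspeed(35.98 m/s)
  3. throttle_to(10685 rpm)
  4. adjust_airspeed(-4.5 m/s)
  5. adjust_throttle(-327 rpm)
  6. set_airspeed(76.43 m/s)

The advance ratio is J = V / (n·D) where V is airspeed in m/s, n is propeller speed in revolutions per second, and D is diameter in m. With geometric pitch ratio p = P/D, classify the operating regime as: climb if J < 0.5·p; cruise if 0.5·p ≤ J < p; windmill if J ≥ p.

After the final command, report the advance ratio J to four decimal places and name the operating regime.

J = 0.4204, regime = climb

set_propeller: D = 1.053 m, P = 1.276 m (p = P/D = 1.211776); state ← (V=0, rpm=0)
set_airspeed(35.98): V ← 35.98 m/s
throttle_to(10685): rpm ← 10685
adjust_airspeed(-4.5): V ← 35.98 -4.5 = 31.48 m/s
adjust_throttle(-327): rpm ← 10685 -327 = 10358
set_airspeed(76.43): V ← 76.43 m/s
final state: V = 76.43 m/s, rpm = 10358 → n = rpm/60 = 172.633333 rev/s
J = V / (n·D) = 76.43 / (172.633333 × 1.053) = 0.420447
regime bands: climb J<0.6059 | cruise [0.6059, 1.2118) | windmill J≥1.2118
J = 0.4204 → climb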